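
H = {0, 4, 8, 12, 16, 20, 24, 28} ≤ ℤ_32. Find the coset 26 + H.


26 + H = {26 + h (mod 32) : h ∈ H}
26+0=26, 26+4=30, 26+8=2, 26+12=6, 26+16=10, 26+20=14, 26+24=18, 26+28=22
26 + H = {2, 6, 10, 14, 18, 22, 26, 30} = 2 + H

26 + H = {2, 6, 10, 14, 18, 22, 26, 30}


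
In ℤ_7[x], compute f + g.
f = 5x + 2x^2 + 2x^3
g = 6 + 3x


Add coefficients mod 7:
x^0: 0 + 6 = 6 (mod 7)
x^1: 5 + 3 = 1 (mod 7)
x^2: 2 + 0 = 2 (mod 7)
x^3: 2 + 0 = 2 (mod 7)
Result: 6 + x + 2x^2 + 2x^3

f + g = 6 + x + 2x^2 + 2x^3


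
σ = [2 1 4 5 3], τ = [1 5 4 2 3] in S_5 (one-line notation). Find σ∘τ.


σ∘τ: apply τ first, then σ
1 →τ 1 →σ 2
2 →τ 5 →σ 3
3 →τ 4 →σ 5
4 →τ 2 →σ 1
5 →τ 3 →σ 4

σ∘τ = [2 3 5 1 4]


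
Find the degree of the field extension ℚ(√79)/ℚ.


√79 has minimal polynomial x² - 79 (irreducible over ℚ since 79 is squarefree)

[ℚ(√79)/ℚ] = 2


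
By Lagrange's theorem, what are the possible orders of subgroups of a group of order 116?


Lagrange's theorem: |H| divides |G|
|G| = 116
Divisors of 116: 1, 2, 4, 29, 58, 116

Possible subgroup orders: {1, 2, 4, 29, 58, 116}


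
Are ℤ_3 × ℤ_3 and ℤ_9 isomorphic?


Comparing ℤ_3 × ℤ_3 and ℤ_9:
gcd(3,3) = 3 ≠ 1. Max element order in ℤ_3×ℤ_3 is lcm(3,3) = 3 < 9, so it has no element of order 9

No, ℤ_3 × ℤ_3 ≇ ℤ_9


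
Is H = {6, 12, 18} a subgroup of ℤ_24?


Subgroup test for H = {6, 12, 18} in (ℤ_24, +):
(1) 0 ∈ H? No
(2) Closure: for all a,b ∈ H, (a+b) mod 24 ∈ H? No  [counterexample: 6 + 18 = 0 ∉ H]
(3) Inverses: for all a ∈ H, -a mod 24 ∈ H? Yes

No, H is not a subgroup of ℤ_24


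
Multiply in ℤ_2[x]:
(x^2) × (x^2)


Expand and collect like terms; reduce coefficients mod 2:
x^0: 0·0 = 0 ≡ 0 (mod 2)
x^1: 0·0 + 0·0 = 0 ≡ 0 (mod 2)
x^2: 0·1 + 0·0 + 1·0 = 0 ≡ 0 (mod 2)
x^3: 0·1 + 1·0 = 0 ≡ 0 (mod 2)
x^4: 1·1 = 1 ≡ 1 (mod 2)
Result: x^4

f · g = x^4


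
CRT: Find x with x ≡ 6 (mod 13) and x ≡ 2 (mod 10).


m₁ = 13, m₂ = 10, gcd = 1, so CRT applies. M = m₁·m₂ = 130
Let M₁ = M/m₁ = 10, M₂ = M/m₂ = 13
Find y₁ ≡ M₁⁻¹ (mod m₁): 10⁻¹ ≡ 4 (mod 13)
Find y₂ ≡ M₂⁻¹ (mod m₂): 13⁻¹ ≡ 7 (mod 10)
x = a₁·M₁·y₁ + a₂·M₂·y₂ = 6·10·4 + 2·13·7 = 422
Reduce mod 130: x ≡ 32
Check: 32 mod 13 = 6 ✓, 32 mod 10 = 2 ✓

x ≡ 32 (mod 130)


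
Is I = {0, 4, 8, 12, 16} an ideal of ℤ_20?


Check ideal conditions for I = {0, 4, 8, 12, 16} in ℤ_20:
(1) I is an additive subgroup? Yes
(2) For r ∈ ℤ_20 and a ∈ I: r·a ∈ I? Yes

Yes, I is an ideal of ℤ_20


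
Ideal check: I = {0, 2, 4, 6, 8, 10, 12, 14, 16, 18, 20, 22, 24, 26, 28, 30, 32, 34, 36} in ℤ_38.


Check ideal conditions for I = {0, 2, 4, 6, 8, 10, 12, 14, 16, 18, 20, 22, 24, 26, 28, 30, 32, 34, 36} in ℤ_38:
(1) I is an additive subgroup? Yes
(2) For r ∈ ℤ_38 and a ∈ I: r·a ∈ I? Yes

Yes, I is an ideal of ℤ_38


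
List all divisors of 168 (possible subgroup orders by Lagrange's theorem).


Lagrange's theorem: |H| divides |G|
|G| = 168
Divisors of 168: 1, 2, 3, 4, 6, 7, 8, 12, 14, 21, 24, 28, 42, 56, 84, 168

Possible subgroup orders: {1, 2, 3, 4, 6, 7, 8, 12, 14, 21, 24, 28, 42, 56, 84, 168}


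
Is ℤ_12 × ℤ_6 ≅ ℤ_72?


Comparing ℤ_12 × ℤ_6 and ℤ_72:
gcd(12,6) = 6 ≠ 1. Max element order in ℤ_12×ℤ_6 is lcm(12,6) = 12 < 72, so it has no element of order 72

No, ℤ_12 × ℤ_6 ≇ ℤ_72


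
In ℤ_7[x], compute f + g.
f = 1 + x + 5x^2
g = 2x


Add coefficients mod 7:
x^0: 1 + 0 = 1 (mod 7)
x^1: 1 + 2 = 3 (mod 7)
x^2: 5 + 0 = 5 (mod 7)
Result: 1 + 3x + 5x^2

f + g = 1 + 3x + 5x^2


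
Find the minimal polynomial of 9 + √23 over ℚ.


Let α = 9 + √23. Then α - 9 = √23, so (α - 9)² = 23, giving α² - 18α + 58 = 0. Degree 2 and α ∉ ℚ, so this is the minimal polynomial.

Minimal polynomial: x² - 18x + 58


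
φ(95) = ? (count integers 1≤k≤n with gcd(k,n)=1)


Factor n: 95 = 5 × 19
φ(n) = n · ∏(1 - 1/p) over distinct primes p | n
φ(95) = 95 · (1 - 1/5) · (1 - 1/19) = 72

φ(95) = 72


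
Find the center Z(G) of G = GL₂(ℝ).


Z(G) = {g ∈ G | gx = xg for all x ∈ G}
Only scalar multiples of the identity commute with all invertible matrices

Z(GL₂(ℝ)) = {aI : a ∈ ℝ, a ≠ 0}


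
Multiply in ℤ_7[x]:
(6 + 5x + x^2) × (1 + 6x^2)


Expand and collect like terms; reduce coefficients mod 7:
x^0: 6·1 = 6 ≡ 6 (mod 7)
x^1: 6·0 + 5·1 = 5 ≡ 5 (mod 7)
x^2: 6·6 + 5·0 + 1·1 = 37 ≡ 2 (mod 7)
x^3: 5·6 + 1·0 = 30 ≡ 2 (mod 7)
x^4: 1·6 = 6 ≡ 6 (mod 7)
Result: 6 + 5x + 2x^2 + 2x^3 + 6x^4

f · g = 6 + 5x + 2x^2 + 2x^3 + 6x^4


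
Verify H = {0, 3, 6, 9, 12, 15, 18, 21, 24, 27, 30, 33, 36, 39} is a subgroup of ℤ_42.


Subgroup test for H = {0, 3, 6, 9, 12, 15, 18, 21, 24, 27, 30, 33, 36, 39} in (ℤ_42, +):
(1) 0 ∈ H? Yes
(2) Closure: for all a,b ∈ H, (a+b) mod 42 ∈ H? Yes
(3) Inverses: for all a ∈ H, -a mod 42 ∈ H? Yes

Yes, H is a subgroup of ℤ_42


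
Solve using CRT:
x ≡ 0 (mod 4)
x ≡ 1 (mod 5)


m₁ = 4, m₂ = 5, gcd = 1, so CRT applies. M = m₁·m₂ = 20
Let M₁ = M/m₁ = 5, M₂ = M/m₂ = 4
Find y₁ ≡ M₁⁻¹ (mod m₁): 5⁻¹ ≡ 1 (mod 4)
Find y₂ ≡ M₂⁻¹ (mod m₂): 4⁻¹ ≡ 4 (mod 5)
x = a₁·M₁·y₁ + a₂·M₂·y₂ = 0·5·1 + 1·4·4 = 16
Reduce mod 20: x ≡ 16
Check: 16 mod 4 = 0 ✓, 16 mod 5 = 1 ✓

x ≡ 16 (mod 20)


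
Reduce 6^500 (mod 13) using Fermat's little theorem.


Fermat's little theorem: if p is prime and gcd(a,p)=1, then a^(p-1) ≡ 1 (mod p)
p = 13 is prime, gcd(6,13) = 1
Reduce exponent: 500 mod 12 = 8
So 6^500 ≡ 6^8 (mod 13)
6^8 mod 13 = 3

6^500 ≡ 3 (mod 13)


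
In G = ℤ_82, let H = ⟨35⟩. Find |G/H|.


|⟨35⟩| = n / gcd(35, 82) = 82 / 1 = 82
H is normal (ℤ_82 is abelian).
|G/H| = |G| / |H| = 82 / 82 = 1

|G/H| = 1


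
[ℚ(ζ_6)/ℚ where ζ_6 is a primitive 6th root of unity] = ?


[ℚ(ζ_n):ℚ] = deg Φ_n(x) = φ(n). Here φ(6) = 2

[ℚ(ζ_6)/ℚ where ζ_6 is a primitive 6th root of unity] = 2


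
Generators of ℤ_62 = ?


g generates ℤ_n iff gcd(g,n) = 1
Prime factors of 62: 2, 31
Generators are g ∈ {1,...,61} not divisible by any of these primes.
Generators: {1, 3, 5, 7, 9, 11, 13, 15, 17, 19, 21, 23, 25, 27, 29, 33, 35, 37, 39, 41, 43, 45, 47, 49, 51, 53, 55, 57, 59, 61}
Number of generators = φ(62) = 30

Generators of ℤ_62 = {1, 3, 5, 7, 9, 11, 13, 15, 17, 19, 21, 23, 25, 27, 29, 33, 35, 37, 39, 41, 43, 45, 47, 49, 51, 53, 55, 57, 59, 61}


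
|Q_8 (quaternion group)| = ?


Q_8 = {±1, ±i, ±j, ±k}
|Q_8| = 8

|Q_8 (quaternion group)| = 8


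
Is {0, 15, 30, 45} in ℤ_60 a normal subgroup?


H = {0, 15, 30, 45} in ℤ_60
ℤ_60 is abelian; every subgroup of an abelian group is normal

Yes, normal subgroup


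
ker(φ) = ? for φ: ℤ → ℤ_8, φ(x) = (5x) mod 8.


Kernel = preimage of identity
ker(φ) = {x ∈ ℤ : 5x ≡ 0 (mod 8)}. gcd(5,8) = 1, so 5x ≡ 0 (mod 8) ⟺ x ≡ 0 (mod 8/1 = 8). Hence ker(φ) = 8ℤ

ker(φ) = 8ℤ


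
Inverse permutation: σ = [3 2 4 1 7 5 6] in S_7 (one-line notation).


To find σ⁻¹, swap domain and range:
σ(1) = 3 → σ⁻¹(3) = 1
σ(2) = 2 → σ⁻¹(2) = 2
σ(3) = 4 → σ⁻¹(4) = 3
σ(4) = 1 → σ⁻¹(1) = 4
σ(5) = 7 → σ⁻¹(7) = 5
σ(6) = 5 → σ⁻¹(5) = 6
σ(7) = 6 → σ⁻¹(6) = 7

σ⁻¹ = [4 2 1 3 6 7 5]


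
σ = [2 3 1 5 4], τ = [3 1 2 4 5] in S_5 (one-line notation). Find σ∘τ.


σ∘τ: apply τ first, then σ
1 →τ 3 →σ 1
2 →τ 1 →σ 2
3 →τ 2 →σ 3
4 →τ 4 →σ 5
5 →τ 5 →σ 4

σ∘τ = [1 2 3 5 4]


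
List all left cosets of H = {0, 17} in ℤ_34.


H = {0, 17}, |H| = 2
Number of cosets = |G|/|H| = 34/2 = 17
0 + H = {0, 17}
1 + H = {1, 18}
2 + H = {2, 19}
3 + H = {3, 20}
4 + H = {4, 21}
5 + H = {5, 22}
6 + H = {6, 23}
7 + H = {7, 24}
8 + H = {8, 25}
9 + H = {9, 26}
10 + H = {10, 27}
11 + H = {11, 28}
12 + H = {12, 29}
13 + H = {13, 30}
14 + H = {14, 31}
15 + H = {15, 32}
16 + H = {16, 33}

Cosets: 0+H={0,17}; 1+H={1,18}; 2+H={2,19}; 3+H={3,20}; 4+H={4,21}; 5+H={5,22}; 6+H={6,23}; 7+H={7,24}; 8+H={8,25}; 9+H={9,26}; 10+H={10,27}; 11+H={11,28}; 12+H={12,29}; 13+H={13,30}; 14+H={14,31}; 15+H={15,32}; 16+H={16,33}


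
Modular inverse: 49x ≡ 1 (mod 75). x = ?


Use the extended Euclidean algorithm to write 1 = 49·s + 75·t; then s mod 75 is the inverse.
Euclidean algorithm:
  49 = 0·75 + 49
  75 = 1·49 + 26
  49 = 1·26 + 23
  26 = 1·23 + 3
  23 = 7·3 + 2
  3 = 1·2 + 1
  2 = 2·1 + 0
gcd(49,75) = 1
Back-substitution gives: 49·(-26) + 75·(17) = 1
So 49⁻¹ ≡ -26 ≡ 49 (mod 75)
Check: 49 × 49 = 2401 ≡ 1 (mod 75) ✓

49⁻¹ ≡ 49 (mod 75)


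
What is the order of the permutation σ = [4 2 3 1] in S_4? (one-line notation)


Cycle decomposition: (1 4)
Cycle lengths: 2
Order = lcm(2) = 2

ord(σ) = 2


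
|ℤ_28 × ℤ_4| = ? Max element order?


|ℤ_28 × ℤ_4| = 28 × 4 = 112
Max element order = lcm(28,4) = 28
Cyclic? No (gcd=4)

|ℤ_28×ℤ_4| = 112, max element order = 28


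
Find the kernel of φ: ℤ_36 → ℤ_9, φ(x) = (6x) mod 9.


Kernel = preimage of identity
ker(φ) = {x ∈ ℤ_36 : 6x ≡ 0 (mod 9)}. Since 9 | 36, φ is well-defined. The kernel is the cyclic subgroup ⟨3⟩ of ℤ_36 (order 12), i.e. {0, 3, 6, 9, 12, 15, 18, 21, 24, 27, 30, 33}

ker(φ) = {0, 3, 6, 9, 12, 15, 18, 21, 24, 27, 30, 33}


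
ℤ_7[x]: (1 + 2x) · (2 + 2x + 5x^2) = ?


Expand and collect like terms; reduce coefficients mod 7:
x^0: 1·2 = 2 ≡ 2 (mod 7)
x^1: 1·2 + 2·2 = 6 ≡ 6 (mod 7)
x^2: 1·5 + 2·2 = 9 ≡ 2 (mod 7)
x^3: 2·5 = 10 ≡ 3 (mod 7)
Result: 2 + 6x + 2x^2 + 3x^3

f · g = 2 + 6x + 2x^2 + 3x^3


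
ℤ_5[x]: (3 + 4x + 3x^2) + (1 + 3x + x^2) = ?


Add coefficients mod 5:
x^0: 3 + 1 = 4 (mod 5)
x^1: 4 + 3 = 2 (mod 5)
x^2: 3 + 1 = 4 (mod 5)
Result: 4 + 2x + 4x^2

f + g = 4 + 2x + 4x^2


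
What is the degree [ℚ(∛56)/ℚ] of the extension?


∛56 has minimal polynomial x³ - 56 (irreducible over ℚ since 56 is not a perfect cube)

[ℚ(∛56)/ℚ] = 3


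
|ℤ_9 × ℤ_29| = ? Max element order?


|ℤ_9 × ℤ_29| = 9 × 29 = 261
Max element order = lcm(9,29) = 261
Cyclic? Yes (gcd=1)

|ℤ_9×ℤ_29| = 261, max element order = 261


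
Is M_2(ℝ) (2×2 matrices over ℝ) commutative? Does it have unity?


Matrix multiplication is non-commutative for n ≥ 2; the identity matrix I is the unity; singular matrices give zero divisors, so not an integral domain
Commutative: No
Integral domain: No
Has unity: Yes

M_2(ℝ) (2×2 matrices over ℝ): Commutative=No, Unity=Yes


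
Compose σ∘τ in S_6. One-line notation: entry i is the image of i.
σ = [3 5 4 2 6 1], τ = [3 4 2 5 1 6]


σ∘τ: apply τ first, then σ
1 →τ 3 →σ 4
2 →τ 4 →σ 2
3 →τ 2 →σ 5
4 →τ 5 →σ 6
5 →τ 1 →σ 3
6 →τ 6 →σ 1

σ∘τ = [4 2 5 6 3 1]


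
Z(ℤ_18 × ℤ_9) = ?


Z(G) = {g ∈ G | gx = xg for all x ∈ G}
Direct product of abelian groups is abelian, so Z(G) = G

Z(ℤ_18 × ℤ_9) = ℤ_18 × ℤ_9


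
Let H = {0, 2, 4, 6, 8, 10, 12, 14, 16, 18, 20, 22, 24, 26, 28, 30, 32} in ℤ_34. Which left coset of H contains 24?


24 + H = {24 + h (mod 34) : h ∈ H}
24+0=24, 24+2=26, 24+4=28, 24+6=30, 24+8=32, 24+10=0, 24+12=2, 24+14=4, 24+16=6, 24+18=8, 24+20=10, 24+22=12, 24+24=14, 24+26=16, 24+28=18, 24+30=20, 24+32=22
24 + H = {0, 2, 4, 6, 8, 10, 12, 14, 16, 18, 20, 22, 24, 26, 28, 30, 32} = 0 + H

24 + H = {0, 2, 4, 6, 8, 10, 12, 14, 16, 18, 20, 22, 24, 26, 28, 30, 32}


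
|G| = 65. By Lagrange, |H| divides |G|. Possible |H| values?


Lagrange's theorem: |H| divides |G|
|G| = 65
Divisors of 65: 1, 5, 13, 65

Possible subgroup orders: {1, 5, 13, 65}


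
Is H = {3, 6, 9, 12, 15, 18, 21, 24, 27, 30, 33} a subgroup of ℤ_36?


Subgroup test for H = {3, 6, 9, 12, 15, 18, 21, 24, 27, 30, 33} in (ℤ_36, +):
(1) 0 ∈ H? No
(2) Closure: for all a,b ∈ H, (a+b) mod 36 ∈ H? No  [counterexample: 3 + 33 = 0 ∉ H]
(3) Inverses: for all a ∈ H, -a mod 36 ∈ H? Yes

No, H is not a subgroup of ℤ_36


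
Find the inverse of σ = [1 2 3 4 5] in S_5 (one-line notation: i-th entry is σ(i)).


To find σ⁻¹, swap domain and range:
σ(1) = 1 → σ⁻¹(1) = 1
σ(2) = 2 → σ⁻¹(2) = 2
σ(3) = 3 → σ⁻¹(3) = 3
σ(4) = 4 → σ⁻¹(4) = 4
σ(5) = 5 → σ⁻¹(5) = 5

σ⁻¹ = [1 2 3 4 5]


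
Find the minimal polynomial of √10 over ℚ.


√10 satisfies x² - 10 = 0, irreducible over ℚ since 10 is squarefree

Minimal polynomial: x² - 10


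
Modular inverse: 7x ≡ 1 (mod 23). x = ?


Use the extended Euclidean algorithm to write 1 = 7·s + 23·t; then s mod 23 is the inverse.
Euclidean algorithm:
  7 = 0·23 + 7
  23 = 3·7 + 2
  7 = 3·2 + 1
  2 = 2·1 + 0
gcd(7,23) = 1
Back-substitution gives: 7·(10) + 23·(-3) = 1
So 7⁻¹ ≡ 10 ≡ 10 (mod 23)
Check: 7 × 10 = 70 ≡ 1 (mod 23) ✓

7⁻¹ ≡ 10 (mod 23)


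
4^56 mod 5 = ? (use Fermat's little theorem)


Fermat's little theorem: if p is prime and gcd(a,p)=1, then a^(p-1) ≡ 1 (mod p)
p = 5 is prime, gcd(4,5) = 1
Reduce exponent: 56 mod 4 = 0
So 4^56 ≡ 4^0 (mod 5)
4^0 = 1

4^56 ≡ 1 (mod 5)


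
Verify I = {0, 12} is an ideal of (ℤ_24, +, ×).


Check ideal conditions for I = {0, 12} in ℤ_24:
(1) I is an additive subgroup? Yes
(2) For r ∈ ℤ_24 and a ∈ I: r·a ∈ I? Yes

Yes, I is an ideal of ℤ_24


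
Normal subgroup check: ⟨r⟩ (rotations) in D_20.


H = ⟨r⟩ (rotations) in D_20
The rotation subgroup ⟨r⟩ has index 2 in D_20, so it is normal

Yes, normal subgroup


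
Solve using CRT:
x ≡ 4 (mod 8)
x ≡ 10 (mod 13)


m₁ = 8, m₂ = 13, gcd = 1, so CRT applies. M = m₁·m₂ = 104
Let M₁ = M/m₁ = 13, M₂ = M/m₂ = 8
Find y₁ ≡ M₁⁻¹ (mod m₁): 13⁻¹ ≡ 5 (mod 8)
Find y₂ ≡ M₂⁻¹ (mod m₂): 8⁻¹ ≡ 5 (mod 13)
x = a₁·M₁·y₁ + a₂·M₂·y₂ = 4·13·5 + 10·8·5 = 660
Reduce mod 104: x ≡ 36
Check: 36 mod 8 = 4 ✓, 36 mod 13 = 10 ✓

x ≡ 36 (mod 104)


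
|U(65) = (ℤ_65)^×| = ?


U(n) is the group of units mod n; |U(n)| = φ(n)
|U(65)| = φ(65) = 48

|U(65) = (ℤ_65)^×| = 48


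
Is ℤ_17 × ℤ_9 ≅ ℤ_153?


Comparing ℤ_17 × ℤ_9 and ℤ_153:
gcd(17,9) = 1, so ℤ_17 × ℤ_9 ≅ ℤ_153 (CRT)

Yes, ℤ_17 × ℤ_9 ≅ ℤ_153


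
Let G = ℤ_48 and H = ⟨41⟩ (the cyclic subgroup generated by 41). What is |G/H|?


|⟨41⟩| = n / gcd(41, 48) = 48 / 1 = 48
H is normal (ℤ_48 is abelian).
|G/H| = |G| / |H| = 48 / 48 = 1

|G/H| = 1


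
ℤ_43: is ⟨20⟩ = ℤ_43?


g generates ℤ_n iff gcd(g, n) = 1
gcd(20, 43) = 1
Since gcd = 1, 20 is a generator.

Yes, 20 generates ℤ_43


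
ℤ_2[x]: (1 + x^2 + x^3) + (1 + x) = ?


Add coefficients mod 2:
x^0: 1 + 1 = 0 (mod 2)
x^1: 0 + 1 = 1 (mod 2)
x^2: 1 + 0 = 1 (mod 2)
x^3: 1 + 0 = 1 (mod 2)
Result: x + x^2 + x^3

f + g = x + x^2 + x^3


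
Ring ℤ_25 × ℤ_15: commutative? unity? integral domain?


Direct product ring; commutative with unity (1,1); but (1,0)·(0,1) = (0,0) gives zero divisors, so not an integral domain
Commutative: Yes
Integral domain: No
Has unity: Yes

ℤ_25 × ℤ_15: Commutative=Yes, Unity=Yes


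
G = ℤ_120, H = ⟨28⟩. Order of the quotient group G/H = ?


|⟨28⟩| = n / gcd(28, 120) = 120 / 4 = 30
H is normal (ℤ_120 is abelian).
|G/H| = |G| / |H| = 120 / 30 = 4

|G/H| = 4


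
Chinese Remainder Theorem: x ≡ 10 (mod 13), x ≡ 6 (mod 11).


m₁ = 13, m₂ = 11, gcd = 1, so CRT applies. M = m₁·m₂ = 143
Let M₁ = M/m₁ = 11, M₂ = M/m₂ = 13
Find y₁ ≡ M₁⁻¹ (mod m₁): 11⁻¹ ≡ 6 (mod 13)
Find y₂ ≡ M₂⁻¹ (mod m₂): 13⁻¹ ≡ 6 (mod 11)
x = a₁·M₁·y₁ + a₂·M₂·y₂ = 10·11·6 + 6·13·6 = 1128
Reduce mod 143: x ≡ 127
Check: 127 mod 13 = 10 ✓, 127 mod 11 = 6 ✓

x ≡ 127 (mod 143)


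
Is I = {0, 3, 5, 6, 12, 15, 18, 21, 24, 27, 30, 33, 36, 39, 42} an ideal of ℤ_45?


Check ideal conditions for I = {0, 3, 5, 6, 12, 15, 18, 21, 24, 27, 30, 33, 36, 39, 42} in ℤ_45:
(1) I is an additive subgroup? No
(2) For r ∈ ℤ_45 and a ∈ I: r·a ∈ I? No  [counterexample: r=2, a=5, r·a mod 45 = 10 ∉ I]

No, I is not an ideal of ℤ_45


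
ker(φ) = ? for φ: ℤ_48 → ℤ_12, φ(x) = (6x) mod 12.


Kernel = preimage of identity
ker(φ) = {x ∈ ℤ_48 : 6x ≡ 0 (mod 12)}. Since 12 | 48, φ is well-defined. The kernel is the cyclic subgroup ⟨2⟩ of ℤ_48 (order 24), i.e. {0, 2, 4, 6, 8, 10, 12, 14, 16, 18, 20, 22, 24, 26, 28, 30, 32, 34, 36, 38, 40, 42, 44, 46}

ker(φ) = {0, 2, 4, 6, 8, 10, 12, 14, 16, 18, 20, 22, 24, 26, 28, 30, 32, 34, 36, 38, 40, 42, 44, 46}


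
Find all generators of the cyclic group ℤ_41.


g generates ℤ_n iff gcd(g,n) = 1
Prime factors of 41: 41
Generators are g ∈ {1,...,40} not divisible by any of these primes.
Generators: {1, 2, 3, 4, 5, 6, 7, 8, 9, 10, 11, 12, 13, 14, 15, 16, 17, 18, 19, 20, 21, 22, 23, 24, 25, 26, 27, 28, 29, 30, 31, 32, 33, 34, 35, 36, 37, 38, 39, 40}
Number of generators = φ(41) = 40

Generators of ℤ_41 = {1, 2, 3, 4, 5, 6, 7, 8, 9, 10, 11, 12, 13, 14, 15, 16, 17, 18, 19, 20, 21, 22, 23, 24, 25, 26, 27, 28, 29, 30, 31, 32, 33, 34, 35, 36, 37, 38, 39, 40}


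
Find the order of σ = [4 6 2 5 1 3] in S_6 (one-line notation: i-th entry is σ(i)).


Cycle decomposition: (1 4 5) (2 6 3)
Cycle lengths: 3, 3
Order = lcm(3, 3) = 3

ord(σ) = 3


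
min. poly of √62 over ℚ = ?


√62 satisfies x² - 62 = 0, irreducible over ℚ since 62 is squarefree

Minimal polynomial: x² - 62


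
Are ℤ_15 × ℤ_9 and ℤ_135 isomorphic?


Comparing ℤ_15 × ℤ_9 and ℤ_135:
gcd(15,9) = 3 ≠ 1. Max element order in ℤ_15×ℤ_9 is lcm(15,9) = 45 < 135, so it has no element of order 135

No, ℤ_15 × ℤ_9 ≇ ℤ_135


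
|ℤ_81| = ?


ℤ_n has n elements.

|ℤ_81| = 81


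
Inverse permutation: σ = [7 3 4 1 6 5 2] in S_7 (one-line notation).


To find σ⁻¹, swap domain and range:
σ(1) = 7 → σ⁻¹(7) = 1
σ(2) = 3 → σ⁻¹(3) = 2
σ(3) = 4 → σ⁻¹(4) = 3
σ(4) = 1 → σ⁻¹(1) = 4
σ(5) = 6 → σ⁻¹(6) = 5
σ(6) = 5 → σ⁻¹(5) = 6
σ(7) = 2 → σ⁻¹(2) = 7

σ⁻¹ = [4 7 2 3 6 5 1]


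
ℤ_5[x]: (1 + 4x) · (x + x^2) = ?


Expand and collect like terms; reduce coefficients mod 5:
x^0: 1·0 = 0 ≡ 0 (mod 5)
x^1: 1·1 + 4·0 = 1 ≡ 1 (mod 5)
x^2: 1·1 + 4·1 = 5 ≡ 0 (mod 5)
x^3: 4·1 = 4 ≡ 4 (mod 5)
Result: x + 4x^3

f · g = x + 4x^3


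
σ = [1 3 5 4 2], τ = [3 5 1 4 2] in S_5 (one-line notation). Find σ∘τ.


σ∘τ: apply τ first, then σ
1 →τ 3 →σ 5
2 →τ 5 →σ 2
3 →τ 1 →σ 1
4 →τ 4 →σ 4
5 →τ 2 →σ 3

σ∘τ = [5 2 1 4 3]


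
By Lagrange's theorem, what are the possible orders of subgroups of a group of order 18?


Lagrange's theorem: |H| divides |G|
|G| = 18
Divisors of 18: 1, 2, 3, 6, 9, 18

Possible subgroup orders: {1, 2, 3, 6, 9, 18}


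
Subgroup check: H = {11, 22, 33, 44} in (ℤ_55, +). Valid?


Subgroup test for H = {11, 22, 33, 44} in (ℤ_55, +):
(1) 0 ∈ H? No
(2) Closure: for all a,b ∈ H, (a+b) mod 55 ∈ H? No  [counterexample: 11 + 44 = 0 ∉ H]
(3) Inverses: for all a ∈ H, -a mod 55 ∈ H? Yes

No, H is not a subgroup of ℤ_55


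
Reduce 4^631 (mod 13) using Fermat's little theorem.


Fermat's little theorem: if p is prime and gcd(a,p)=1, then a^(p-1) ≡ 1 (mod p)
p = 13 is prime, gcd(4,13) = 1
Reduce exponent: 631 mod 12 = 7
So 4^631 ≡ 4^7 (mod 13)
4^7 mod 13 = 4

4^631 ≡ 4 (mod 13)


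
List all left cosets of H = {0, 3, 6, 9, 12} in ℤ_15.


H = {0, 3, 6, 9, 12}, |H| = 5
Number of cosets = |G|/|H| = 15/5 = 3
0 + H = {0, 3, 6, 9, 12}
1 + H = {1, 4, 7, 10, 13}
2 + H = {2, 5, 8, 11, 14}

Cosets: 0+H={0,3,6,9,12}; 1+H={1,4,7,10,13}; 2+H={2,5,8,11,14}


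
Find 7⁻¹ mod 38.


Use the extended Euclidean algorithm to write 1 = 7·s + 38·t; then s mod 38 is the inverse.
Euclidean algorithm:
  7 = 0·38 + 7
  38 = 5·7 + 3
  7 = 2·3 + 1
  3 = 3·1 + 0
gcd(7,38) = 1
Back-substitution gives: 7·(11) + 38·(-2) = 1
So 7⁻¹ ≡ 11 ≡ 11 (mod 38)
Check: 7 × 11 = 77 ≡ 1 (mod 38) ✓

7⁻¹ ≡ 11 (mod 38)


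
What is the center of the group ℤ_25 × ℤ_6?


Z(G) = {g ∈ G | gx = xg for all x ∈ G}
Direct product of abelian groups is abelian, so Z(G) = G

Z(ℤ_25 × ℤ_6) = ℤ_25 × ℤ_6


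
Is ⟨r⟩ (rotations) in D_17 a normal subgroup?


H = ⟨r⟩ (rotations) in D_17
The rotation subgroup ⟨r⟩ has index 2 in D_17, so it is normal

Yes, normal subgroup


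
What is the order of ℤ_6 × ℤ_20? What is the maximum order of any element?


|ℤ_6 × ℤ_20| = 6 × 20 = 120
Max element order = lcm(6,20) = 60
Cyclic? No (gcd=2)

|ℤ_6×ℤ_20| = 120, max element order = 60


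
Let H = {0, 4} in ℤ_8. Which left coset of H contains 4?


4 + H = {4 + h (mod 8) : h ∈ H}
4+0=4, 4+4=0
4 + H = {0, 4} = 0 + H

4 + H = {0, 4}


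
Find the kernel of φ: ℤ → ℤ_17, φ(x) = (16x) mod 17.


Kernel = preimage of identity
ker(φ) = {x ∈ ℤ : 16x ≡ 0 (mod 17)}. gcd(16,17) = 1, so 16x ≡ 0 (mod 17) ⟺ x ≡ 0 (mod 17/1 = 17). Hence ker(φ) = 17ℤ

ker(φ) = 17ℤ


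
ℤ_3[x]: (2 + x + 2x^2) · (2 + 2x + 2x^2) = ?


Expand and collect like terms; reduce coefficients mod 3:
x^0: 2·2 = 4 ≡ 1 (mod 3)
x^1: 2·2 + 1·2 = 6 ≡ 0 (mod 3)
x^2: 2·2 + 1·2 + 2·2 = 10 ≡ 1 (mod 3)
x^3: 1·2 + 2·2 = 6 ≡ 0 (mod 3)
x^4: 2·2 = 4 ≡ 1 (mod 3)
Result: 1 + x^2 + x^4

f · g = 1 + x^2 + x^4


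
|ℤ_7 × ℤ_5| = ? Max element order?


|ℤ_7 × ℤ_5| = 7 × 5 = 35
Max element order = lcm(7,5) = 35
Cyclic? Yes (gcd=1)

|ℤ_7×ℤ_5| = 35, max element order = 35


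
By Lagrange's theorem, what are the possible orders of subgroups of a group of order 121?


Lagrange's theorem: |H| divides |G|
|G| = 121
Divisors of 121: 1, 11, 121

Possible subgroup orders: {1, 11, 121}


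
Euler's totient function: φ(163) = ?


Factor n: 163 = 163
φ(n) = n · ∏(1 - 1/p) over distinct primes p | n
φ(163) = 163 · (1 - 1/163) = 162

φ(163) = 162


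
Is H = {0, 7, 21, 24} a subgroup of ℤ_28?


Subgroup test for H = {0, 7, 21, 24} in (ℤ_28, +):
(1) 0 ∈ H? Yes
(2) Closure: for all a,b ∈ H, (a+b) mod 28 ∈ H? No  [counterexample: 7 + 7 = 14 ∉ H]
(3) Inverses: for all a ∈ H, -a mod 28 ∈ H? No

No, H is not a subgroup of ℤ_28


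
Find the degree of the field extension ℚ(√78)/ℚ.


√78 has minimal polynomial x² - 78 (irreducible over ℚ since 78 is squarefree)

[ℚ(√78)/ℚ] = 2


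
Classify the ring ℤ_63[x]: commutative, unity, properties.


ℤ_63 has zero divisors (3·21 ≡ 0), and these lift to constant zero divisors in ℤ_63[x]; so not an integral domain
Commutative: Yes
Integral domain: No
Has unity: Yes

ℤ_63[x]: Commutative=Yes, Unity=Yes


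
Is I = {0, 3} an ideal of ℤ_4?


Check ideal conditions for I = {0, 3} in ℤ_4:
(1) I is an additive subgroup? No
(2) For r ∈ ℤ_4 and a ∈ I: r·a ∈ I? No  [counterexample: r=2, a=3, r·a mod 4 = 2 ∉ I]

No, I is not an ideal of ℤ_4


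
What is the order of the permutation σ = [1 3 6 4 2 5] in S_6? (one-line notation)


Cycle decomposition: (2 3 6 5)
Cycle lengths: 4
Order = lcm(4) = 4

ord(σ) = 4


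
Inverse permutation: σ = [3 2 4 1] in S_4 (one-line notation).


To find σ⁻¹, swap domain and range:
σ(1) = 3 → σ⁻¹(3) = 1
σ(2) = 2 → σ⁻¹(2) = 2
σ(3) = 4 → σ⁻¹(4) = 3
σ(4) = 1 → σ⁻¹(1) = 4

σ⁻¹ = [4 2 1 3]


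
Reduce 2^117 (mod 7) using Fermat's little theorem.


Fermat's little theorem: if p is prime and gcd(a,p)=1, then a^(p-1) ≡ 1 (mod p)
p = 7 is prime, gcd(2,7) = 1
Reduce exponent: 117 mod 6 = 3
So 2^117 ≡ 2^3 (mod 7)
2^3 mod 7 = 1

2^117 ≡ 1 (mod 7)


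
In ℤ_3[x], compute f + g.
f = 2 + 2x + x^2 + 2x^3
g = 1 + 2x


Add coefficients mod 3:
x^0: 2 + 1 = 0 (mod 3)
x^1: 2 + 2 = 1 (mod 3)
x^2: 1 + 0 = 1 (mod 3)
x^3: 2 + 0 = 2 (mod 3)
Result: x + x^2 + 2x^3

f + g = x + x^2 + 2x^3


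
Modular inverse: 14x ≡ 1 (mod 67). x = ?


Use the extended Euclidean algorithm to write 1 = 14·s + 67·t; then s mod 67 is the inverse.
Euclidean algorithm:
  14 = 0·67 + 14
  67 = 4·14 + 11
  14 = 1·11 + 3
  11 = 3·3 + 2
  3 = 1·2 + 1
  2 = 2·1 + 0
gcd(14,67) = 1
Back-substitution gives: 14·(24) + 67·(-5) = 1
So 14⁻¹ ≡ 24 ≡ 24 (mod 67)
Check: 14 × 24 = 336 ≡ 1 (mod 67) ✓

14⁻¹ ≡ 24 (mod 67)


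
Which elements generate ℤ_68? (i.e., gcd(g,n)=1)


g generates ℤ_n iff gcd(g,n) = 1
Prime factors of 68: 2, 17
Generators are g ∈ {1,...,67} not divisible by any of these primes.
Generators: {1, 3, 5, 7, 9, 11, 13, 15, 19, 21, 23, 25, 27, 29, 31, 33, 35, 37, 39, 41, 43, 45, 47, 49, 53, 55, 57, 59, 61, 63, 65, 67}
Number of generators = φ(68) = 32

Generators of ℤ_68 = {1, 3, 5, 7, 9, 11, 13, 15, 19, 21, 23, 25, 27, 29, 31, 33, 35, 37, 39, 41, 43, 45, 47, 49, 53, 55, 57, 59, 61, 63, 65, 67}


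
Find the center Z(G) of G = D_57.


Z(G) = {g ∈ G | gx = xg for all x ∈ G}
For odd n, Z(D_n) = {e}: no nontrivial rotation commutes with all reflections

Z(D_57) = {e}


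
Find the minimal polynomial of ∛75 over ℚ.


∛75 satisfies x³ - 75 = 0, irreducible over ℚ (no rational root; 75 is not a perfect cube)

Minimal polynomial: x³ - 75


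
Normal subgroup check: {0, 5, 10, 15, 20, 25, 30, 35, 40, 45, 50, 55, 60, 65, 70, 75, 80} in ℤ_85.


H = {0, 5, 10, 15, 20, 25, 30, 35, 40, 45, 50, 55, 60, 65, 70, 75, 80} in ℤ_85
ℤ_85 is abelian; every subgroup of an abelian group is normal

Yes, normal subgroup


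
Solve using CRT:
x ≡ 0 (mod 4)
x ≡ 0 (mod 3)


m₁ = 4, m₂ = 3, gcd = 1, so CRT applies. M = m₁·m₂ = 12
Let M₁ = M/m₁ = 3, M₂ = M/m₂ = 4
Find y₁ ≡ M₁⁻¹ (mod m₁): 3⁻¹ ≡ 3 (mod 4)
Find y₂ ≡ M₂⁻¹ (mod m₂): 4⁻¹ ≡ 1 (mod 3)
x = a₁·M₁·y₁ + a₂·M₂·y₂ = 0·3·3 + 0·4·1 = 0
Reduce mod 12: x ≡ 0
Check: 0 mod 4 = 0 ✓, 0 mod 3 = 0 ✓

x ≡ 0 (mod 12)


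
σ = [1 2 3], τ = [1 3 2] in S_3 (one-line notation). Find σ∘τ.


σ∘τ: apply τ first, then σ
1 →τ 1 →σ 1
2 →τ 3 →σ 3
3 →τ 2 →σ 2

σ∘τ = [1 3 2]


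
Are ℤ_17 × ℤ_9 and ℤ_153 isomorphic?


Comparing ℤ_17 × ℤ_9 and ℤ_153:
gcd(17,9) = 1, so ℤ_17 × ℤ_9 ≅ ℤ_153 (CRT)

Yes, ℤ_17 × ℤ_9 ≅ ℤ_153


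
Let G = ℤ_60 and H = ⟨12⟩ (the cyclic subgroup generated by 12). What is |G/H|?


|⟨12⟩| = n / gcd(12, 60) = 60 / 12 = 5
H is normal (ℤ_60 is abelian).
|G/H| = |G| / |H| = 60 / 5 = 12

|G/H| = 12


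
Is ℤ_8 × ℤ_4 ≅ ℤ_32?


Comparing ℤ_8 × ℤ_4 and ℤ_32:
gcd(8,4) = 4 ≠ 1. Max element order in ℤ_8×ℤ_4 is lcm(8,4) = 8 < 32, so it has no element of order 32

No, ℤ_8 × ℤ_4 ≇ ℤ_32


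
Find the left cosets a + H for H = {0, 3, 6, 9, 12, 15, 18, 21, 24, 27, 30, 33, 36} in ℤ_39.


H = {0, 3, 6, 9, 12, 15, 18, 21, 24, 27, 30, 33, 36}, |H| = 13
Number of cosets = |G|/|H| = 39/13 = 3
0 + H = {0, 3, 6, 9, 12, 15, 18, 21, 24, 27, 30, 33, 36}
1 + H = {1, 4, 7, 10, 13, 16, 19, 22, 25, 28, 31, 34, 37}
2 + H = {2, 5, 8, 11, 14, 17, 20, 23, 26, 29, 32, 35, 38}

Cosets: 0+H={0,3,6,9,12,15,18,21,24,27,30,33,36}; 1+H={1,4,7,10,13,16,19,22,25,28,31,34,37}; 2+H={2,5,8,11,14,17,20,23,26,29,32,35,38}


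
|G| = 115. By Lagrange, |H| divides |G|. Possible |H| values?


Lagrange's theorem: |H| divides |G|
|G| = 115
Divisors of 115: 1, 5, 23, 115

Possible subgroup orders: {1, 5, 23, 115}


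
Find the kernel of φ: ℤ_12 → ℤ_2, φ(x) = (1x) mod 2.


Kernel = preimage of identity
ker(φ) = {x ∈ ℤ_12 : 1x ≡ 0 (mod 2)}. Since 2 | 12, φ is well-defined. The kernel is the cyclic subgroup ⟨2⟩ of ℤ_12 (order 6), i.e. {0, 2, 4, 6, 8, 10}

ker(φ) = {0, 2, 4, 6, 8, 10}


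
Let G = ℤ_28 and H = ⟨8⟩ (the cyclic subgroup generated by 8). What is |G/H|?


|⟨8⟩| = n / gcd(8, 28) = 28 / 4 = 7
H is normal (ℤ_28 is abelian).
|G/H| = |G| / |H| = 28 / 7 = 4

|G/H| = 4


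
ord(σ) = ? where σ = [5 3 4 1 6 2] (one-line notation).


Cycle decomposition: (1 5 6 2 3 4)
Cycle lengths: 6
Order = lcm(6) = 6

ord(σ) = 6


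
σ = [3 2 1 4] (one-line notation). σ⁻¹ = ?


To find σ⁻¹, swap domain and range:
σ(1) = 3 → σ⁻¹(3) = 1
σ(2) = 2 → σ⁻¹(2) = 2
σ(3) = 1 → σ⁻¹(1) = 3
σ(4) = 4 → σ⁻¹(4) = 4

σ⁻¹ = [3 2 1 4]


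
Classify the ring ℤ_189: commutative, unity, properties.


ℤ_189 is a commutative ring with unity 1; 189 = 3×63 is composite, so 3·63 ≡ 0 gives zero divisors (not an integral domain)
Commutative: Yes
Integral domain: No
Has unity: Yes

ℤ_189: Commutative=Yes, Unity=Yes


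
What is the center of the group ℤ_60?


Z(G) = {g ∈ G | gx = xg for all x ∈ G}
ℤ_60 is abelian, so Z(G) = G

Z(ℤ_60) = ℤ_60


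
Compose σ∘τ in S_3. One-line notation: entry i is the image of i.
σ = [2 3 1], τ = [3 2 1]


σ∘τ: apply τ first, then σ
1 →τ 3 →σ 1
2 →τ 2 →σ 3
3 →τ 1 →σ 2

σ∘τ = [1 3 2]


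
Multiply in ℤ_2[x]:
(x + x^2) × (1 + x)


Expand and collect like terms; reduce coefficients mod 2:
x^0: 0·1 = 0 ≡ 0 (mod 2)
x^1: 0·1 + 1·1 = 1 ≡ 1 (mod 2)
x^2: 1·1 + 1·1 = 2 ≡ 0 (mod 2)
x^3: 1·1 = 1 ≡ 1 (mod 2)
Result: x + x^3

f · g = x + x^3


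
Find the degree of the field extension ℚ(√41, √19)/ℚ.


[ℚ(√41,√19):ℚ] = [ℚ(√41,√19):ℚ(√41)]·[ℚ(√41):ℚ] = 2·2 = 4

[ℚ(√41, √19)/ℚ] = 4


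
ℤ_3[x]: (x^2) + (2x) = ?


Add coefficients mod 3:
x^0: 0 + 0 = 0 (mod 3)
x^1: 0 + 2 = 2 (mod 3)
x^2: 1 + 0 = 1 (mod 3)
Result: 2x + x^2

f + g = 2x + x^2


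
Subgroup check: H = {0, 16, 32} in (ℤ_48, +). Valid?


Subgroup test for H = {0, 16, 32} in (ℤ_48, +):
(1) 0 ∈ H? Yes
(2) Closure: for all a,b ∈ H, (a+b) mod 48 ∈ H? Yes
(3) Inverses: for all a ∈ H, -a mod 48 ∈ H? Yes

Yes, H is a subgroup of ℤ_48


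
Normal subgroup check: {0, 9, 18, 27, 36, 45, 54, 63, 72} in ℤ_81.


H = {0, 9, 18, 27, 36, 45, 54, 63, 72} in ℤ_81
ℤ_81 is abelian; every subgroup of an abelian group is normal

Yes, normal subgroup


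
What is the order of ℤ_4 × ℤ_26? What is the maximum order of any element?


|ℤ_4 × ℤ_26| = 4 × 26 = 104
Max element order = lcm(4,26) = 52
Cyclic? No (gcd=2)

|ℤ_4×ℤ_26| = 104, max element order = 52


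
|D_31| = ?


|D_n| = 2n (n rotations and n reflections)
|D_31| = 2×31 = 62

|D_31| = 62


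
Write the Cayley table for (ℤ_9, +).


Elements: {0, 1, 2, 3, 4, 5, 6, 7, 8}
Operation: addition mod 9
Entry (a, b) = (a + b) mod 9

Cayley table:
  | 0 | 1 | 2 | 3 | 4 | 5 | 6 | 7 | 8
0 | 0 | 1 | 2 | 3 | 4 | 5 | 6 | 7 | 8
1 | 1 | 2 | 3 | 4 | 5 | 6 | 7 | 8 | 0
2 | 2 | 3 | 4 | 5 | 6 | 7 | 8 | 0 | 1
3 | 3 | 4 | 5 | 6 | 7 | 8 | 0 | 1 | 2
4 | 4 | 5 | 6 | 7 | 8 | 0 | 1 | 2 | 3
5 | 5 | 6 | 7 | 8 | 0 | 1 | 2 | 3 | 4
6 | 6 | 7 | 8 | 0 | 1 | 2 | 3 | 4 | 5
7 | 7 | 8 | 0 | 1 | 2 | 3 | 4 | 5 | 6
8 | 8 | 0 | 1 | 2 | 3 | 4 | 5 | 6 | 7


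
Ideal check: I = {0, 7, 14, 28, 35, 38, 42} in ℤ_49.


Check ideal conditions for I = {0, 7, 14, 28, 35, 38, 42} in ℤ_49:
(1) I is an additive subgroup? No
(2) For r ∈ ℤ_49 and a ∈ I: r·a ∈ I? No  [counterexample: r=2, a=35, r·a mod 49 = 21 ∉ I]

No, I is not an ideal of ℤ_49


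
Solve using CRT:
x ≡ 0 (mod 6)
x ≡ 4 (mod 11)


m₁ = 6, m₂ = 11, gcd = 1, so CRT applies. M = m₁·m₂ = 66
Let M₁ = M/m₁ = 11, M₂ = M/m₂ = 6
Find y₁ ≡ M₁⁻¹ (mod m₁): 11⁻¹ ≡ 5 (mod 6)
Find y₂ ≡ M₂⁻¹ (mod m₂): 6⁻¹ ≡ 2 (mod 11)
x = a₁·M₁·y₁ + a₂·M₂·y₂ = 0·11·5 + 4·6·2 = 48
Reduce mod 66: x ≡ 48
Check: 48 mod 6 = 0 ✓, 48 mod 11 = 4 ✓

x ≡ 48 (mod 66)


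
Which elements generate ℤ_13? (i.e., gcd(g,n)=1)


g generates ℤ_n iff gcd(g,n) = 1
Checking each g ∈ {1,...,12}:
gcd(1,13) = 1
gcd(2,13) = 1
gcd(3,13) = 1
gcd(4,13) = 1
gcd(5,13) = 1
gcd(6,13) = 1
gcd(7,13) = 1
gcd(8,13) = 1
gcd(9,13) = 1
gcd(10,13) = 1
gcd(11,13) = 1
gcd(12,13) = 1
Generators: {1, 2, 3, 4, 5, 6, 7, 8, 9, 10, 11, 12}
Number of generators = φ(13) = 12

Generators of ℤ_13 = {1, 2, 3, 4, 5, 6, 7, 8, 9, 10, 11, 12}


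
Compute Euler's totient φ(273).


Factor n: 273 = 3 × 7 × 13
φ(n) = n · ∏(1 - 1/p) over distinct primes p | n
φ(273) = 273 · (1 - 1/3) · (1 - 1/7) · (1 - 1/13) = 144

φ(273) = 144


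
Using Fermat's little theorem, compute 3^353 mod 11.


Fermat's little theorem: if p is prime and gcd(a,p)=1, then a^(p-1) ≡ 1 (mod p)
p = 11 is prime, gcd(3,11) = 1
Reduce exponent: 353 mod 10 = 3
So 3^353 ≡ 3^3 (mod 11)
3^3 mod 11 = 5

3^353 ≡ 5 (mod 11)


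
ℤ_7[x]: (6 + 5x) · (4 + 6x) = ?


Expand and collect like terms; reduce coefficients mod 7:
x^0: 6·4 = 24 ≡ 3 (mod 7)
x^1: 6·6 + 5·4 = 56 ≡ 0 (mod 7)
x^2: 5·6 = 30 ≡ 2 (mod 7)
Result: 3 + 2x^2

f · g = 3 + 2x^2


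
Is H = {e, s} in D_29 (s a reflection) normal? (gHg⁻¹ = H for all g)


H = {e, s} in D_29 (s a reflection)
r·s·r⁻¹ = sr⁻² ≠ s for n ≥ 3, so {e, s} is not closed under conjugation

No, not a normal subgroup


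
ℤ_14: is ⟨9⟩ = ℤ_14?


g generates ℤ_n iff gcd(g, n) = 1
gcd(9, 14) = 1
Since gcd = 1, 9 is a generator.

Yes, 9 generates ℤ_14


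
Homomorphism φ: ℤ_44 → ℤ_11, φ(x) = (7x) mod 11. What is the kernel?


Kernel = preimage of identity
ker(φ) = {x ∈ ℤ_44 : 7x ≡ 0 (mod 11)}. Since 11 | 44, φ is well-defined. The kernel is the cyclic subgroup ⟨11⟩ of ℤ_44 (order 4), i.e. {0, 11, 22, 33}

ker(φ) = {0, 11, 22, 33}


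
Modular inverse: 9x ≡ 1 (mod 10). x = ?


Use the extended Euclidean algorithm to write 1 = 9·s + 10·t; then s mod 10 is the inverse.
Euclidean algorithm:
  9 = 0·10 + 9
  10 = 1·9 + 1
  9 = 9·1 + 0
gcd(9,10) = 1
Back-substitution gives: 9·(-1) + 10·(1) = 1
So 9⁻¹ ≡ -1 ≡ 9 (mod 10)
Check: 9 × 9 = 81 ≡ 1 (mod 10) ✓

9⁻¹ ≡ 9 (mod 10)


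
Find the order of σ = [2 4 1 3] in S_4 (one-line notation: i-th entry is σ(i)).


Cycle decomposition: (1 2 4 3)
Cycle lengths: 4
Order = lcm(4) = 4

ord(σ) = 4


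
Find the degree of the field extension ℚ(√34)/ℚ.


√34 has minimal polynomial x² - 34 (irreducible over ℚ since 34 is squarefree)

[ℚ(√34)/ℚ] = 2


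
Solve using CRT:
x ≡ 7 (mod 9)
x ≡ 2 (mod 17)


m₁ = 9, m₂ = 17, gcd = 1, so CRT applies. M = m₁·m₂ = 153
Let M₁ = M/m₁ = 17, M₂ = M/m₂ = 9
Find y₁ ≡ M₁⁻¹ (mod m₁): 17⁻¹ ≡ 8 (mod 9)
Find y₂ ≡ M₂⁻¹ (mod m₂): 9⁻¹ ≡ 2 (mod 17)
x = a₁·M₁·y₁ + a₂·M₂·y₂ = 7·17·8 + 2·9·2 = 988
Reduce mod 153: x ≡ 70
Check: 70 mod 9 = 7 ✓, 70 mod 17 = 2 ✓

x ≡ 70 (mod 153)


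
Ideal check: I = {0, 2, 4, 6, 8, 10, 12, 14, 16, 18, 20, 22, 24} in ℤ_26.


Check ideal conditions for I = {0, 2, 4, 6, 8, 10, 12, 14, 16, 18, 20, 22, 24} in ℤ_26:
(1) I is an additive subgroup? Yes
(2) For r ∈ ℤ_26 and a ∈ I: r·a ∈ I? Yes

Yes, I is an ideal of ℤ_26


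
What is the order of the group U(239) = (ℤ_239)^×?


U(n) is the group of units mod n; |U(n)| = φ(n)
|U(239)| = φ(239) = 238

|U(239) = (ℤ_239)^×| = 238


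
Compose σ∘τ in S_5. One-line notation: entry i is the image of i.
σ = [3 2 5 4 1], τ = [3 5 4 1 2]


σ∘τ: apply τ first, then σ
1 →τ 3 →σ 5
2 →τ 5 →σ 1
3 →τ 4 →σ 4
4 →τ 1 →σ 3
5 →τ 2 →σ 2

σ∘τ = [5 1 4 3 2]


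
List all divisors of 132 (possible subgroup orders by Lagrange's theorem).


Lagrange's theorem: |H| divides |G|
|G| = 132
Divisors of 132: 1, 2, 3, 4, 6, 11, 12, 22, 33, 44, 66, 132

Possible subgroup orders: {1, 2, 3, 4, 6, 11, 12, 22, 33, 44, 66, 132}


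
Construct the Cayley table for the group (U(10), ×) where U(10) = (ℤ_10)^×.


Elements: {1, 3, 7, 9}
Operation: multiplication mod 10
Entry (a, b) = (a × b) mod 10

Cayley table:
  | 1 | 3 | 7 | 9
1 | 1 | 3 | 7 | 9
3 | 3 | 9 | 1 | 7
7 | 7 | 1 | 9 | 3
9 | 9 | 7 | 3 | 1


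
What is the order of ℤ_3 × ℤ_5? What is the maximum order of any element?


|ℤ_3 × ℤ_5| = 3 × 5 = 15
Max element order = lcm(3,5) = 15
Cyclic? Yes (gcd=1)

|ℤ_3×ℤ_5| = 15, max element order = 15


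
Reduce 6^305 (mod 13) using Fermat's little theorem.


Fermat's little theorem: if p is prime and gcd(a,p)=1, then a^(p-1) ≡ 1 (mod p)
p = 13 is prime, gcd(6,13) = 1
Reduce exponent: 305 mod 12 = 5
So 6^305 ≡ 6^5 (mod 13)
6^5 mod 13 = 2

6^305 ≡ 2 (mod 13)


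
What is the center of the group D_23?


Z(G) = {g ∈ G | gx = xg for all x ∈ G}
For odd n, Z(D_n) = {e}: no nontrivial rotation commutes with all reflections

Z(D_23) = {e}


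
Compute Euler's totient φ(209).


Factor n: 209 = 11 × 19
φ(n) = n · ∏(1 - 1/p) over distinct primes p | n
φ(209) = 209 · (1 - 1/11) · (1 - 1/19) = 180

φ(209) = 180


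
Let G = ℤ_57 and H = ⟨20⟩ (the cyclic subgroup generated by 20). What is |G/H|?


|⟨20⟩| = n / gcd(20, 57) = 57 / 1 = 57
H is normal (ℤ_57 is abelian).
|G/H| = |G| / |H| = 57 / 57 = 1

|G/H| = 1


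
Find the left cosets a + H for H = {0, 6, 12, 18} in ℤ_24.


H = {0, 6, 12, 18}, |H| = 4
Number of cosets = |G|/|H| = 24/4 = 6
0 + H = {0, 6, 12, 18}
1 + H = {1, 7, 13, 19}
2 + H = {2, 8, 14, 20}
3 + H = {3, 9, 15, 21}
4 + H = {4, 10, 16, 22}
5 + H = {5, 11, 17, 23}

Cosets: 0+H={0,6,12,18}; 1+H={1,7,13,19}; 2+H={2,8,14,20}; 3+H={3,9,15,21}; 4+H={4,10,16,22}; 5+H={5,11,17,23}


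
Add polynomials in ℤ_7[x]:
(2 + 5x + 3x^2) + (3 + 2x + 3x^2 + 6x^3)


Add coefficients mod 7:
x^0: 2 + 3 = 5 (mod 7)
x^1: 5 + 2 = 0 (mod 7)
x^2: 3 + 3 = 6 (mod 7)
x^3: 0 + 6 = 6 (mod 7)
Result: 5 + 6x^2 + 6x^3

f + g = 5 + 6x^2 + 6x^3


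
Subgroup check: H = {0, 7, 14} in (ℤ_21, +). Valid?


Subgroup test for H = {0, 7, 14} in (ℤ_21, +):
(1) 0 ∈ H? Yes
(2) Closure: for all a,b ∈ H, (a+b) mod 21 ∈ H? Yes
(3) Inverses: for all a ∈ H, -a mod 21 ∈ H? Yes

Yes, H is a subgroup of ℤ_21


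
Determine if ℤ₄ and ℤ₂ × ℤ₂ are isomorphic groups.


Comparing ℤ₄ and ℤ₂ × ℤ₂:
ℤ₄ has an element of order 4; ℤ₂×ℤ₂ has exponent 2

No, ℤ₄ ≇ ℤ₂ × ℤ₂


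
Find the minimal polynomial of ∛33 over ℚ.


∛33 satisfies x³ - 33 = 0, irreducible over ℚ (no rational root; 33 is not a perfect cube)

Minimal polynomial: x³ - 33


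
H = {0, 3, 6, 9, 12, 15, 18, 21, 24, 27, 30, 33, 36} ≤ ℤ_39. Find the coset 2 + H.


2 + H = {2 + h (mod 39) : h ∈ H}
2+0=2, 2+3=5, 2+6=8, 2+9=11, 2+12=14, 2+15=17, 2+18=20, 2+21=23, 2+24=26, 2+27=29, 2+30=32, 2+33=35, 2+36=38

2 + H = {2, 5, 8, 11, 14, 17, 20, 23, 26, 29, 32, 35, 38}


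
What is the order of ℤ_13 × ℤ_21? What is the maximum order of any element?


|ℤ_13 × ℤ_21| = 13 × 21 = 273
Max element order = lcm(13,21) = 273
Cyclic? Yes (gcd=1)

|ℤ_13×ℤ_21| = 273, max element order = 273


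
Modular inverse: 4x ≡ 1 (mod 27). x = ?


Use the extended Euclidean algorithm to write 1 = 4·s + 27·t; then s mod 27 is the inverse.
Euclidean algorithm:
  4 = 0·27 + 4
  27 = 6·4 + 3
  4 = 1·3 + 1
  3 = 3·1 + 0
gcd(4,27) = 1
Back-substitution gives: 4·(7) + 27·(-1) = 1
So 4⁻¹ ≡ 7 ≡ 7 (mod 27)
Check: 4 × 7 = 28 ≡ 1 (mod 27) ✓

4⁻¹ ≡ 7 (mod 27)


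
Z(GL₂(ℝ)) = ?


Z(G) = {g ∈ G | gx = xg for all x ∈ G}
Only scalar multiples of the identity commute with all invertible matrices

Z(GL₂(ℝ)) = {aI : a ∈ ℝ, a ≠ 0}
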